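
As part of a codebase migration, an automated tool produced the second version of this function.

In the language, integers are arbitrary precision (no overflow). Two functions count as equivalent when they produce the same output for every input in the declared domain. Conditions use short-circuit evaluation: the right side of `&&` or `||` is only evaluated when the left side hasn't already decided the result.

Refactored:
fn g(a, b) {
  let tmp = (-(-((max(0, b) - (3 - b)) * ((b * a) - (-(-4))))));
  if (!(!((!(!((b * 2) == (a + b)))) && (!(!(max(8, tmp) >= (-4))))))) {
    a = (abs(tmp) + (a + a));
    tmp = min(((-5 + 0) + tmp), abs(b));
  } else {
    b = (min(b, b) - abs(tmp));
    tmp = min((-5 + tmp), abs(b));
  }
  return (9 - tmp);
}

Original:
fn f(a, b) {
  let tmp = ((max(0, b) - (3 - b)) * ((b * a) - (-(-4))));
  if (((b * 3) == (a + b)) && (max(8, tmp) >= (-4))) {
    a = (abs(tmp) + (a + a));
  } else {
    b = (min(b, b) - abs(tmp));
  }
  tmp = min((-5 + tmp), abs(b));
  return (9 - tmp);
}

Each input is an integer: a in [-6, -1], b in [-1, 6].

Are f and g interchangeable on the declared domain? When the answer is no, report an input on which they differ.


Consider the input a=-2, b=-1.
f: tmp = 8; (((b * 3) == (a + b)) && (max(8, tmp) >= (-4))) -> true; a = 4; tmp = 1; return 8
g: tmp = 8; (!(!((!(!((b * 2) == (a + b)))) && (!(!(max(8, tmp) >= (-4))))))) -> false; b = -9; tmp = 3; return 6
8 vs 6 — the two versions disagree here.
verdict: not equivalent; witness: a=-2, b=-1


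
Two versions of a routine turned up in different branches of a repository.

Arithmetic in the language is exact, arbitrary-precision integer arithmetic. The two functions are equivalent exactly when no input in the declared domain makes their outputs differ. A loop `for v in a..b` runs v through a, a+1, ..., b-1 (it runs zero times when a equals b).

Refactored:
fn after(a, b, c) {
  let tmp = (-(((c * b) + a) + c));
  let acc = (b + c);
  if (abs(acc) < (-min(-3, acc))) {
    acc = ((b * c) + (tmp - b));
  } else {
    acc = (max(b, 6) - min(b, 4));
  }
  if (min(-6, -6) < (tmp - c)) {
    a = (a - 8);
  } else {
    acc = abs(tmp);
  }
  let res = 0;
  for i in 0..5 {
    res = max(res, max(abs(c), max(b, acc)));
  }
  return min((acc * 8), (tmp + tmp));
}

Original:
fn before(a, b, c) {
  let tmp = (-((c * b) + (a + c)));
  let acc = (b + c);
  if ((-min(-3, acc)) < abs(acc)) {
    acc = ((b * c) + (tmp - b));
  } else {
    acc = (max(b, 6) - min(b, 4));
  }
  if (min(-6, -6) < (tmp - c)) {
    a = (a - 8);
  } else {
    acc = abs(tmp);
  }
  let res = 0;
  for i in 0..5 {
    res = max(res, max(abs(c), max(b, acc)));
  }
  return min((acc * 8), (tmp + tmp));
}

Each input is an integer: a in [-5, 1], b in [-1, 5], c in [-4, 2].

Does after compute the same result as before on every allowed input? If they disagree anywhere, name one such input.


Evaluate both at a=-5, b=2, c=-4.
before: tmp := 17 | acc := -2 | ((-min(-3, acc)) < abs(acc)): false | acc := 4 | (min(-6, -6) < (tmp - c)): true | a := -13 | res := 0 | iter i=0: | res := 4 | iter i=1: | res := 4 | iter i=2: | res := 4 | iter i=3: | res := 4 | iter i=4: | res := 4 | result 32
after: tmp := 17 | acc := -2 | (abs(acc) < (-min(-3, acc))): true | acc := 7 | (min(-6, -6) < (tmp - c)): true | a := -13 | res := 0 | iter i=0: | res := 7 | iter i=1: | res := 7 | iter i=2: | res := 7 | iter i=3: | res := 7 | iter i=4: | res := 7 | result 34
32 against 34: the behavior changed.
verdict: not equivalent; witness: a=-5, b=2, c=-4


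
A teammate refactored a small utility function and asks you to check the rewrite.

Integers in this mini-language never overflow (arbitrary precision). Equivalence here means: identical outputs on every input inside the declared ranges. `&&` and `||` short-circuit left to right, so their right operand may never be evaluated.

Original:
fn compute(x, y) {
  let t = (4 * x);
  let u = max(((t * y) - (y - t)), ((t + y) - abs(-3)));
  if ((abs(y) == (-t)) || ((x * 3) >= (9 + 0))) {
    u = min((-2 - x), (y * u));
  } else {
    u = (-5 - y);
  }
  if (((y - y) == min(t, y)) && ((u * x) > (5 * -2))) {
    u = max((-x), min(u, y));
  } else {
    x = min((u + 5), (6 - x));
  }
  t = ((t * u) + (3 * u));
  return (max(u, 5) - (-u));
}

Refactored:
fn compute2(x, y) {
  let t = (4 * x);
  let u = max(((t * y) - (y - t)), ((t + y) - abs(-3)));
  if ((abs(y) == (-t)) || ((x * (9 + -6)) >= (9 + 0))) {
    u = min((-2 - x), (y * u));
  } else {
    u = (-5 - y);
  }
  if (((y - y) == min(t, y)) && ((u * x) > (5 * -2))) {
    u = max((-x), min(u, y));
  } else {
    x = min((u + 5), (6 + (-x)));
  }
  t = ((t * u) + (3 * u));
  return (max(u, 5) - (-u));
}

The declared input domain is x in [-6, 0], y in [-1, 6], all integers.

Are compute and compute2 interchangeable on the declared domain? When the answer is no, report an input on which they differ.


Although constant usage differs; also arithmetic usage differs, 56/56 inputs agree.
verdict: equivalent


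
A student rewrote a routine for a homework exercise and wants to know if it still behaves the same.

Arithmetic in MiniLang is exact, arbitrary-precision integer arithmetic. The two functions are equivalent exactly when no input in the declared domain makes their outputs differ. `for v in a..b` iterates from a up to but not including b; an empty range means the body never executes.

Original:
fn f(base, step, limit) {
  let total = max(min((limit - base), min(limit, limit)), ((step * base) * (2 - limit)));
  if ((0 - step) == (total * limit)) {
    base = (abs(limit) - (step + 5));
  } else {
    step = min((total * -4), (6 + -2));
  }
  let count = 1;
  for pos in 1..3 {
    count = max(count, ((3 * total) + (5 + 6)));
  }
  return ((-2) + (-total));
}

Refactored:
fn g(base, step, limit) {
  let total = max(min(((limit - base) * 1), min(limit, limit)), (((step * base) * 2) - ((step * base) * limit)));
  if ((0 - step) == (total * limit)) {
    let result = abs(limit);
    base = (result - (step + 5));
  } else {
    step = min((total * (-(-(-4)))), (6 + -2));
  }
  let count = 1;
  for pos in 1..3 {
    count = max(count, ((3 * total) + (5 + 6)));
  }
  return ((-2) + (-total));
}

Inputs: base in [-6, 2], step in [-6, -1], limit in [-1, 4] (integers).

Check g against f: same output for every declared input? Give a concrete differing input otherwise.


The two are interchangeable: arithmetic usage differs, and constant usage differs, and local variable names differ, and statement counts differ, and every declared input agrees.
Tracing base=-2, step=-6, limit=-1: f: total=36, then ((0 - step) == (total * limit)) is false, then step=-144, then count=1, then (pos=1), then count=119, then (pos=2), then count=119, then returns -38 | g: total=36, then ((0 - step) == (total * limit)) is false, then step=-144, then count=1, then (pos=1), then count=119, then (pos=2), then count=119, then returns -38 — matching result -38.
Every one of the 324 inputs gives matching results.
verdict: equivalent


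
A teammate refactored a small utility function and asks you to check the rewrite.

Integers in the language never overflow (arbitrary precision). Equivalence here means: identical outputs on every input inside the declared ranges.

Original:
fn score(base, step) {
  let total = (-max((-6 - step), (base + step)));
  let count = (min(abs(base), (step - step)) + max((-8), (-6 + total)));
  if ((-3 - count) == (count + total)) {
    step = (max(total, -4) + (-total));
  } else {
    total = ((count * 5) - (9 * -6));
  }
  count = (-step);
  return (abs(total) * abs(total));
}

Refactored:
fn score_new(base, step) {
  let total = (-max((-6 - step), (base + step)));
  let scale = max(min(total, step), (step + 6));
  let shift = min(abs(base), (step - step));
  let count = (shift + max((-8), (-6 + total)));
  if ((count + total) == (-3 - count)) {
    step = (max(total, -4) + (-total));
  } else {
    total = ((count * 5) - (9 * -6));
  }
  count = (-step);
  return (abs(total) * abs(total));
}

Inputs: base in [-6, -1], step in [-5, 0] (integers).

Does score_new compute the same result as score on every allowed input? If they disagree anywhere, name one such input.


Behavior is preserved: although local variable names differ, and statement counts differ, and constant usage differs, and min/max/abs usage differs, and arithmetic usage differs, the outputs never diverge.
Spot check at base=-6, step=-1 — score: total=5, then count=-1, then ((-3 - count) == (count + total)) is false, then total=49, then count=1, then returns 2401. score_new: total=5, then scale=5, then shift=0, then count=-1, then ((count + total) == (-3 - count)) is false, then total=49, then count=1, then returns 2401. Both give 2401.
Sweeping the whole domain (36 inputs) finds no disagreement.
verdict: equivalent


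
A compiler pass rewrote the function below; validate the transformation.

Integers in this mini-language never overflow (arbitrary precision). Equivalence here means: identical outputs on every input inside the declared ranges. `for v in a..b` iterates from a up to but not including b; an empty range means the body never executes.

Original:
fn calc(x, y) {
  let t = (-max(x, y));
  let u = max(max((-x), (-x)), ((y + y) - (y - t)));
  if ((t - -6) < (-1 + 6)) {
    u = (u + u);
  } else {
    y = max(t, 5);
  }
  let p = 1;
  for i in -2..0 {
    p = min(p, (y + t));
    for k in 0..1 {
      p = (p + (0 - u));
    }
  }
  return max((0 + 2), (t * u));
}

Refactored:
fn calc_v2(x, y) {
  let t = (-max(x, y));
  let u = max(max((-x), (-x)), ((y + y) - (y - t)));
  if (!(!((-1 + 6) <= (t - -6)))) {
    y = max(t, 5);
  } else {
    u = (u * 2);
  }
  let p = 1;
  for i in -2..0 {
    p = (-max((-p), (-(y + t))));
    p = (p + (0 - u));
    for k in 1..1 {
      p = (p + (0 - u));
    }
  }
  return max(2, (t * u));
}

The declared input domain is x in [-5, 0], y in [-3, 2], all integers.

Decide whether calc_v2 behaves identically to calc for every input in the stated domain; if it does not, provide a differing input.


Although boolean connective usage differs, plus statement counts differ, plus min/max/abs usage differs, plus arithmetic usage differs, plus loop structure differs, plus comparison usage differs, plus constant usage differs, 36/36 inputs agree.
verdict: equivalent


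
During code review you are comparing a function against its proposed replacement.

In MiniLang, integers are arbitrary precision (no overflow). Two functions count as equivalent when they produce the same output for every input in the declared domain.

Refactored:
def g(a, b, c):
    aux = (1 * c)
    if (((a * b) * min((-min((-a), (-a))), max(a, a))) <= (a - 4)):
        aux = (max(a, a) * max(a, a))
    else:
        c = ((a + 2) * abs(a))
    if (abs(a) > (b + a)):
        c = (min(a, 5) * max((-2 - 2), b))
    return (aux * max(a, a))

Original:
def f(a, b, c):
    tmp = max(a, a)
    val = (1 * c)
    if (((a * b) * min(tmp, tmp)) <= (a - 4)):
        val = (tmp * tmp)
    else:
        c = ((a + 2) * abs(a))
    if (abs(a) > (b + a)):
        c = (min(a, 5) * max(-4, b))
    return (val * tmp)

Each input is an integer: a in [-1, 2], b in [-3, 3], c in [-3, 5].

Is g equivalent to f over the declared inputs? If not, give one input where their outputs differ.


Side by side, the visible changes include: local variable names differ; and arithmetic usage differs; and statement counts differ; and min/max/abs usage differs; and constant usage differs.
Spot check at a=2, b=-1, c=3 — f: tmp := 2 | val := 3 | (((a * b) * min(tmp, tmp)) <= (a - 4)): true | val := 4 | (abs(a) > (b + a)): true | c := -2 | result 8. g: aux := 3 | (((a * b) * min((-min((-a), (-a))), max(a, a))) <= (a - 4)): true | aux := 4 | (abs(a) > (b + a)): true | c := -2 | result 8. Both give 8.
An exhaustive pass over the 252 declared inputs shows identical outputs.
verdict: equivalent


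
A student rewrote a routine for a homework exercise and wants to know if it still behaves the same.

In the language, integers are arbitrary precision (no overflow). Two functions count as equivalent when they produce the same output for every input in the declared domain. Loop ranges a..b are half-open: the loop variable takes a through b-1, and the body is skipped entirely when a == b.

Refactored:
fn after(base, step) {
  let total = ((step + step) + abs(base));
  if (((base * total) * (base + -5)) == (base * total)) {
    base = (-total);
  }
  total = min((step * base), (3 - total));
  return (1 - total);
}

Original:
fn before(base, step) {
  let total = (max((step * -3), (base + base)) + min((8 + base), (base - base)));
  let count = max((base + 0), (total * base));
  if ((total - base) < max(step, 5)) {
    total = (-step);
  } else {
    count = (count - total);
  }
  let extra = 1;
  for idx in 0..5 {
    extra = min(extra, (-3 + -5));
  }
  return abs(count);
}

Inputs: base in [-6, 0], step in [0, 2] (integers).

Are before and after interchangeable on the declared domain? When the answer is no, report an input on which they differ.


base=-6, step=0 yields 0 from before but 4 from after.
verdict: not equivalent; witness: base=-6, step=0


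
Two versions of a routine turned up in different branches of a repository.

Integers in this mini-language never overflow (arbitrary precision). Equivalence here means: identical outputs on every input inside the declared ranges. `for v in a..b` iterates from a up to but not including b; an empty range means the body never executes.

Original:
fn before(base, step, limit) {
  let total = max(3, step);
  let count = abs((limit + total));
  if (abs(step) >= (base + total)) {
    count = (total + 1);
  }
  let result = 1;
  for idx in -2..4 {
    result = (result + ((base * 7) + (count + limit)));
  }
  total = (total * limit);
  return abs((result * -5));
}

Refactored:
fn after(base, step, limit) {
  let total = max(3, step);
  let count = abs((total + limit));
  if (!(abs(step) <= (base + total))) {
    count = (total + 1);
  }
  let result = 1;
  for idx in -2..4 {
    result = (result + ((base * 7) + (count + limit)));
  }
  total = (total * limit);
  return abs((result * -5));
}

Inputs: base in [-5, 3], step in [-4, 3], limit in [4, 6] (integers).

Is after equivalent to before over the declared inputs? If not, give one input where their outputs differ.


These are not equivalent — on base=-3, step=0, limit=4 the outputs split (385 vs 295).
before: total becomes 3; next count becomes 7; next (abs(step) >= (base + total)) evaluates to true; next count becomes 4; next result becomes 1; next at idx=-2:; next result becomes -12; next at idx=-1:; next result becomes -25; next at idx=0:; next result becomes -38; next at idx=1:; next result becomes -51; next at idx=2:; next result becomes -64; next at idx=3:; next result becomes -77; next total becomes 12; next final value 385
after: total becomes 3; next count becomes 7; next (!(abs(step) <= (base + total))) evaluates to false; next result becomes 1; next at idx=-2:; next result becomes -9; next at idx=-1:; next result becomes -19; next at idx=0:; next result becomes -29; next at idx=1:; next result becomes -39; next at idx=2:; next result becomes -49; next at idx=3:; next result becomes -59; next total becomes 12; next final value 295
verdict: not equivalent; witness: base=-3, step=0, limit=4


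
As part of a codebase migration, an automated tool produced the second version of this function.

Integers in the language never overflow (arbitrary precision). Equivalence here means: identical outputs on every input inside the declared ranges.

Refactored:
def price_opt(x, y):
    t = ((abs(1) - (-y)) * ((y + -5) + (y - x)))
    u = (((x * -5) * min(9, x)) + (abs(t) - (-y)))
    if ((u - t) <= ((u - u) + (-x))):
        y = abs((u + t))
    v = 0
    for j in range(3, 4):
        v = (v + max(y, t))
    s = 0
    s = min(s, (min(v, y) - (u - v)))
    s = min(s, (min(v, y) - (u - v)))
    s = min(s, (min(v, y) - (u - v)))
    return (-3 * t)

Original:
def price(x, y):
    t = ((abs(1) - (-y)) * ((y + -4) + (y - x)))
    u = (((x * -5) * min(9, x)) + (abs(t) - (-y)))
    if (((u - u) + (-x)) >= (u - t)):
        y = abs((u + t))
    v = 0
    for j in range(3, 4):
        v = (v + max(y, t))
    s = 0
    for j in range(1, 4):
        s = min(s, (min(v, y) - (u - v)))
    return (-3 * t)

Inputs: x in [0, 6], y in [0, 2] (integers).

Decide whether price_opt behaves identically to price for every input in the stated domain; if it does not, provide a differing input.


At x=0, y=0: price gives 12, price_opt gives 15.
verdict: not equivalent; witness: x=0, y=0


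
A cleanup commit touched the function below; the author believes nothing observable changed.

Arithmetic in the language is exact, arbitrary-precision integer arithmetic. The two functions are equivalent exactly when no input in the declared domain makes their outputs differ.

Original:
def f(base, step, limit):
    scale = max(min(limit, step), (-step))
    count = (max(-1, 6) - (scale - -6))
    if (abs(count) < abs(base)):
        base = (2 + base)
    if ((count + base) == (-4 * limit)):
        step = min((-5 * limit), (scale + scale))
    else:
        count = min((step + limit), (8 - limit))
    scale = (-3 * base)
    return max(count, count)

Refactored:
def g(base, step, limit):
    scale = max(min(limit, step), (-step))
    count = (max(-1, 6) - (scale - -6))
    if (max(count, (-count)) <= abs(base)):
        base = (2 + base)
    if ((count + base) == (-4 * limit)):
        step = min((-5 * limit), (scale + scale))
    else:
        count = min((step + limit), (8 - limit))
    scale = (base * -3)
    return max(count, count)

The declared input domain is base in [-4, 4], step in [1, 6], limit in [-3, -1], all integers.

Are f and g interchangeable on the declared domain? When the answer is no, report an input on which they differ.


On input base=1, step=1, limit=-1, f returns 0 while g returns 1.
verdict: not equivalent; witness: base=1, step=1, limit=-1


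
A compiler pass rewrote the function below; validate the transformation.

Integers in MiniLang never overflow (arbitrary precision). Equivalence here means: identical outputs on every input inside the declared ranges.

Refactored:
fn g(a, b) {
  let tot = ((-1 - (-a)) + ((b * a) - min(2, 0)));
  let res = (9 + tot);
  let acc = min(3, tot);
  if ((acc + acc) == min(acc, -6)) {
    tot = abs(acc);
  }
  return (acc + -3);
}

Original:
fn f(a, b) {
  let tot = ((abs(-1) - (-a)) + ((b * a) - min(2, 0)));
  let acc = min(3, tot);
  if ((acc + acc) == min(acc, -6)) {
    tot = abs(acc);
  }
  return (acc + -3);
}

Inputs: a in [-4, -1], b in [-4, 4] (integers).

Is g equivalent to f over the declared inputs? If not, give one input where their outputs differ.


On input a=-4, b=-1, f returns -2 while g returns -4.
verdict: not equivalent; witness: a=-4, b=-1


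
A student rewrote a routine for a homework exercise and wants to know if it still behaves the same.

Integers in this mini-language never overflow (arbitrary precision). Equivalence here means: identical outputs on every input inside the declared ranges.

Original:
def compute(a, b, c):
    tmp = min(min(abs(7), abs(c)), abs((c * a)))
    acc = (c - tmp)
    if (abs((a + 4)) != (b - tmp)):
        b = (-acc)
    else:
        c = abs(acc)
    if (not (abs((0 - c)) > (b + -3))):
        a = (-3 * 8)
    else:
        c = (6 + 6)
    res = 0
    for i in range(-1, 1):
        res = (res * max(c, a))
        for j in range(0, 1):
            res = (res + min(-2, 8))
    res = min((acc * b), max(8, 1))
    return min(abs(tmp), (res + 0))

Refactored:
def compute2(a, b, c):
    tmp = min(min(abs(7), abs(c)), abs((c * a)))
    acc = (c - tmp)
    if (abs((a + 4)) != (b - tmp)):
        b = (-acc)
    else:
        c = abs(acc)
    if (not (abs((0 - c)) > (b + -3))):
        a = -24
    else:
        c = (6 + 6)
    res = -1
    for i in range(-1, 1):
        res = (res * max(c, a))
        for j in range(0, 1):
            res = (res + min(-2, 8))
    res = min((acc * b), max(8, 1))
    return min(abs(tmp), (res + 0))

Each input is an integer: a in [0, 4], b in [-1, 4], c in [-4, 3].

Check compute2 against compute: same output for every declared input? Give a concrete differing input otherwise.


The one real change (`0` became `-1`) has no effect anywhere in the declared ranges.
One worked example (a=4, b=4, c=-1) — compute: tmp becomes 1; next acc becomes -2; next (abs((a + 4)) != (b - tmp)) evaluates to true; next b becomes 2; next (not (abs((0 - c)) > (b + -3))) evaluates to false; next c becomes 12; next res becomes 0; next at i=-1:; next res becomes 0; next at j=0:; next res becomes -2; next at i=0:; next res becomes -24; next at j=0:; next res becomes -26; next res becomes -4; next final value -4; compute2: tmp becomes 1; next acc becomes -2; next (abs((a + 4)) != (b - tmp)) evaluates to true; next b becomes 2; next (not (abs((0 - c)) > (b + -3))) evaluates to false; next c becomes 12; next res becomes -1; next at i=-1:; next res becomes -12; next at j=0:; next res becomes -14; next at i=0:; next res becomes -168; next at j=0:; next res becomes -170; next res becomes -4; next final value -4; agreement on -4.
Across all 240 domain points the two functions coincide.
verdict: equivalent


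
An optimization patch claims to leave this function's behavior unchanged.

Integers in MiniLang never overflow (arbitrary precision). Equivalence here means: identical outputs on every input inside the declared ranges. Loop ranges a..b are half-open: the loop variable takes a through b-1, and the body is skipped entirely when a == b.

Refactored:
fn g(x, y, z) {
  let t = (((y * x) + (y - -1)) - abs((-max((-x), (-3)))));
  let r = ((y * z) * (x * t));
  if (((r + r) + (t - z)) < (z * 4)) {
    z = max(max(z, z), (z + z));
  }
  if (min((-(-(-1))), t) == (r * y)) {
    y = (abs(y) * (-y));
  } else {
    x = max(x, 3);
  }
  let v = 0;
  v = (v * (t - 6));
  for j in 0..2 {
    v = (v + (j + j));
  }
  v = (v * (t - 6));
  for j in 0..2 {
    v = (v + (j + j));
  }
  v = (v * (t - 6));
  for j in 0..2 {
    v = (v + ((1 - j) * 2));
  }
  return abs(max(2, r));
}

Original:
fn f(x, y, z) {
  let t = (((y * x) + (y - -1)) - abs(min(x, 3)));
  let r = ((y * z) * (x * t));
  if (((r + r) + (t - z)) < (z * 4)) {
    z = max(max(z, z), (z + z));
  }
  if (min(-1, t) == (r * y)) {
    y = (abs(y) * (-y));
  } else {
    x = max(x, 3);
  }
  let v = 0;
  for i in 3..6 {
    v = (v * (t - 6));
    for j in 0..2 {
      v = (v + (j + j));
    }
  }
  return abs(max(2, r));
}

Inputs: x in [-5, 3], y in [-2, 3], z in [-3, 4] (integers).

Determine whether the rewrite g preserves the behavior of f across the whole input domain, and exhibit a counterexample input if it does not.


Although loop structure differs; and arithmetic usage differs; and statement counts differ; and min/max/abs usage differs; and constant usage differs; and local variable names differ, 432/432 inputs agree.
verdict: equivalent


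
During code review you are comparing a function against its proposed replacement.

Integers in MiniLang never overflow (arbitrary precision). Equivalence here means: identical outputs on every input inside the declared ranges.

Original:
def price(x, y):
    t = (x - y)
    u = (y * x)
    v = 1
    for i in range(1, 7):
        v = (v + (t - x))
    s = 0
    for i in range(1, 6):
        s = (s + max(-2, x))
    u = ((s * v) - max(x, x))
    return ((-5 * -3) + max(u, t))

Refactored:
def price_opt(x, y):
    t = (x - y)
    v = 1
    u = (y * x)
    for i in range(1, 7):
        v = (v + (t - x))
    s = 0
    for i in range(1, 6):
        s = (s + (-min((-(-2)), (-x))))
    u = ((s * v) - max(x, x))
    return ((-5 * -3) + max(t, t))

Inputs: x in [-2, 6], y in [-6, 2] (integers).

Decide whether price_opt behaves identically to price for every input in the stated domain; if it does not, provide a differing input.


There is a counterexample at x=-2, y=1: 67 on one side, 12 on the other.
price: t = -3; u = -2; v = 1; [i=1]; v = 0; [i=2]; v = -1; [i=3]; v = -2; [i=4]; v = -3; [i=5]; v = -4; [i=6]; v = -5; s = 0; [i=1]; s = -2; [i=2]; s = -4; [i=3]; s = -6; [i=4]; s = -8; [i=5]; s = -10; u = 52; return 67
price_opt: t = -3; v = 1; u = -2; [i=1]; v = 0; [i=2]; v = -1; [i=3]; v = -2; [i=4]; v = -3; [i=5]; v = -4; [i=6]; v = -5; s = 0; [i=1]; s = -2; [i=2]; s = -4; [i=3]; s = -6; [i=4]; s = -8; [i=5]; s = -10; u = 52; return 12
verdict: not equivalent; witness: x=-2, y=1


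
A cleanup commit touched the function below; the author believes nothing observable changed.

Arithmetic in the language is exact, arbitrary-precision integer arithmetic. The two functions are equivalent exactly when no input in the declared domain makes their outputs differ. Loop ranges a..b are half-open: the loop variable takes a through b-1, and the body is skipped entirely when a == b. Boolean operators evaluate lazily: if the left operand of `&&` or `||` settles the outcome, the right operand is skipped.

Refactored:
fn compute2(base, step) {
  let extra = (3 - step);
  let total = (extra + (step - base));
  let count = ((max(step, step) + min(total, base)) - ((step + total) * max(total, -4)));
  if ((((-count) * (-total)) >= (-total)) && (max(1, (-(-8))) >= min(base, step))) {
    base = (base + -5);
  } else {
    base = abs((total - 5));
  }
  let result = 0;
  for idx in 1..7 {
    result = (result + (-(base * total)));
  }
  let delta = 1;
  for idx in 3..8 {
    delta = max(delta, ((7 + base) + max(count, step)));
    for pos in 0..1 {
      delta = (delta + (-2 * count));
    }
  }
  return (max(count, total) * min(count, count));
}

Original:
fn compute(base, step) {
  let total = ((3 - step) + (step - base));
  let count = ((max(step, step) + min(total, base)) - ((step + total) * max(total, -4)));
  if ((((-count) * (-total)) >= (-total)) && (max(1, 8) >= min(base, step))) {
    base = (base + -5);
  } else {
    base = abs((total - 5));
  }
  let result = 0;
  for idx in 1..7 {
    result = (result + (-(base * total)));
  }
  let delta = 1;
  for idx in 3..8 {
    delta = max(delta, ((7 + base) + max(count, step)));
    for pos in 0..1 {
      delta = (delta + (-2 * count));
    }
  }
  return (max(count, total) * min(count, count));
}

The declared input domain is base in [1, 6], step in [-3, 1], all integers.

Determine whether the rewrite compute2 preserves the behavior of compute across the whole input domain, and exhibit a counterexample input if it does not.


This is a faithful refactor — statement counts differ; local variable names differ, but the computed results match everywhere.
Spot check at base=4, step=1 — compute: total becomes -1; next count becomes 0; next ((((-count) * (-total)) >= (-total)) && (max(1, 8) >= min(base, step))) evaluates to false; next base becomes 6; next result becomes 0; next at idx=1:; next result becomes 6; next at idx=2:; next result becomes 12; next at idx=3:; next result becomes 18; next at idx=4:; next result becomes 24; next at idx=5:; next result becomes 30; next at idx=6:; next result becomes 36; next delta becomes 1; next at idx=3:; next delta becomes 14; next at pos=0:; next delta becomes 14; next at idx=4:; next delta becomes 14; next at pos=0:; next delta becomes 14; next at idx=5:; next delta becomes 14; next at pos=0:; next delta becomes 14; next at idx=6:; next delta becomes 14; next at pos=0:; next delta becomes 14; next at idx=7:; next delta becomes 14; next at pos=0:; next delta becomes 14; next final value 0. compute2: extra becomes 2; next total becomes -1; next count becomes 0; next ((((-count) * (-total)) >= (-total)) && (max(1, (-(-8))) >= min(base, step))) evaluates to false; next base becomes 6; next result becomes 0; next at idx=1:; next result becomes 6; next at idx=2:; next result becomes 12; next at idx=3:; next result becomes 18; next at idx=4:; next result becomes 24; next at idx=5:; next result becomes 30; next at idx=6:; next result becomes 36; next delta becomes 1; next at idx=3:; next delta becomes 14; next at pos=0:; next delta becomes 14; next at idx=4:; next delta becomes 14; next at pos=0:; next delta becomes 14; next at idx=5:; next delta becomes 14; next at pos=0:; next delta becomes 14; next at idx=6:; next delta becomes 14; next at pos=0:; next delta becomes 14; next at idx=7:; next delta becomes 14; next at pos=0:; next delta becomes 14; next final value 0. Both give 0.
An exhaustive pass over the 30 declared inputs shows identical outputs.
verdict: equivalent


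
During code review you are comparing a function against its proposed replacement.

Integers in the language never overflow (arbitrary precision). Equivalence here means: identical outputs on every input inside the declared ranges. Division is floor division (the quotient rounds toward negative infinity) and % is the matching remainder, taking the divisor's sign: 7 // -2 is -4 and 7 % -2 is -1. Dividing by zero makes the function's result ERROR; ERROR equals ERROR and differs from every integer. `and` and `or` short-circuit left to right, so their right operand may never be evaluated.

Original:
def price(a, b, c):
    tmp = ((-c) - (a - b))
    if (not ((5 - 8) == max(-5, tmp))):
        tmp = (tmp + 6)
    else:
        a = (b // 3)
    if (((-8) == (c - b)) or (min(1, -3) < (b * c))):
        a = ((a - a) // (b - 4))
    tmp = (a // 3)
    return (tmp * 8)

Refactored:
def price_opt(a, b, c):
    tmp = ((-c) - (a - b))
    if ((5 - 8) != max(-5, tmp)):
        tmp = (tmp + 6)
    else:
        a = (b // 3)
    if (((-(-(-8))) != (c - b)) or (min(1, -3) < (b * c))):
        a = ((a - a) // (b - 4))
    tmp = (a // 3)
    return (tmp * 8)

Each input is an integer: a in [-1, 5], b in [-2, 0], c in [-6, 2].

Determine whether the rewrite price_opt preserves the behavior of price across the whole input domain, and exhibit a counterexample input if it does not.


There is a counterexample at a=-1, b=-2, c=2: -8 on one side, 0 on the other.
price: tmp=-3, then (not ((5 - 8) == max(-5, tmp))) is false, then a=-1, then (((-8) == (c - b)) or (min(1, -3) < (b * c))) is false, then tmp=-1, then returns -8
price_opt: tmp=-3, then ((5 - 8) != max(-5, tmp)) is false, then a=-1, then (((-(-(-8))) != (c - b)) or (min(1, -3) < (b * c))) is true, then a=0, then tmp=0, then returns 0
verdict: not equivalent; witness: a=-1, b=-2, c=2


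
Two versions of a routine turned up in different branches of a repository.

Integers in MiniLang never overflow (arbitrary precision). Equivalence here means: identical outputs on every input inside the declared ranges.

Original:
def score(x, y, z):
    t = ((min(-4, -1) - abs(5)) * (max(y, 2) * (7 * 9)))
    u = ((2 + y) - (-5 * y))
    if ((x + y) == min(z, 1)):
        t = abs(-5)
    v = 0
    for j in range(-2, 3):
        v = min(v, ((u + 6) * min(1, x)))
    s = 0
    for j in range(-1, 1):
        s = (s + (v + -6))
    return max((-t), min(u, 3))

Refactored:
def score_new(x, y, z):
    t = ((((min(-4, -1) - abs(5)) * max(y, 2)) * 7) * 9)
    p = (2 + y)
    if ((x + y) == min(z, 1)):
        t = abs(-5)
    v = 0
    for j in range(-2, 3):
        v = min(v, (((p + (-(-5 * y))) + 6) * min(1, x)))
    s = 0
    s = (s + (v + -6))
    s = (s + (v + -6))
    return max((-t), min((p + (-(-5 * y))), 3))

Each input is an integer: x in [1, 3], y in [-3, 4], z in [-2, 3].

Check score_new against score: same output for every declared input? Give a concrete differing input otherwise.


Comparing the listings, the differences include: local variable names differ; and constant usage differs; and loop structure differs; and arithmetic usage differs.
As a probe, take x=1, y=-3, z=0: score runs t becomes -1134; next u becomes -16; next ((x + y) == min(z, 1)) evaluates to false; next v becomes 0; next at j=-2:; next v becomes -10; next at j=-1:; next v becomes -10; next at j=0:; next v becomes -10; next at j=1:; next v becomes -10; next at j=2:; next v becomes -10; next s becomes 0; next at j=-1:; next s becomes -16; next at j=0:; next s becomes -32; next final value 1134; score_new runs t becomes -1134; next p becomes -1; next ((x + y) == min(z, 1)) evaluates to false; next v becomes 0; next at j=-2:; next v becomes -10; next at j=-1:; next v becomes -10; next at j=0:; next v becomes -10; next at j=1:; next v becomes -10; next at j=2:; next v becomes -10; next s becomes 0; next s becomes -16; next s becomes -32; next final value 1134; both end at 1134.
Checked all 144 inputs in the declared domain: the outputs agree on every one.
verdict: equivalent


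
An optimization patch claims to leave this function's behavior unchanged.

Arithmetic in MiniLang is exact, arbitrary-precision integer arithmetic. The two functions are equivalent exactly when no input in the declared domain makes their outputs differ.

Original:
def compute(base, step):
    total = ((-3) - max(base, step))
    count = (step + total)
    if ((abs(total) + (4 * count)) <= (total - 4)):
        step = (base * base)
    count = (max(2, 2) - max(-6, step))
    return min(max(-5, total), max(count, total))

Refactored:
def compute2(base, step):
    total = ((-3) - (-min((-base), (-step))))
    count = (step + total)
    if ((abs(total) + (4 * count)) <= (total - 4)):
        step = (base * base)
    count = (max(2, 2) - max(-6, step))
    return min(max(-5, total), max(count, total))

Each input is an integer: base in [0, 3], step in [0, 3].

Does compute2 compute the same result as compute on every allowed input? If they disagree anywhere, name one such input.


Reading the diff, among the changes: min/max/abs usage differs.
Tracing base=3, step=0: compute: total := -6 | count := -6 | ((abs(total) + (4 * count)) <= (total - 4)): true | step := 9 | count := -7 | result -6 | compute2: total := -6 | count := -6 | ((abs(total) + (4 * count)) <= (total - 4)): true | step := 9 | count := -7 | result -6 — matching result -6.
Across all 16 domain points the two functions coincide.
verdict: equivalent


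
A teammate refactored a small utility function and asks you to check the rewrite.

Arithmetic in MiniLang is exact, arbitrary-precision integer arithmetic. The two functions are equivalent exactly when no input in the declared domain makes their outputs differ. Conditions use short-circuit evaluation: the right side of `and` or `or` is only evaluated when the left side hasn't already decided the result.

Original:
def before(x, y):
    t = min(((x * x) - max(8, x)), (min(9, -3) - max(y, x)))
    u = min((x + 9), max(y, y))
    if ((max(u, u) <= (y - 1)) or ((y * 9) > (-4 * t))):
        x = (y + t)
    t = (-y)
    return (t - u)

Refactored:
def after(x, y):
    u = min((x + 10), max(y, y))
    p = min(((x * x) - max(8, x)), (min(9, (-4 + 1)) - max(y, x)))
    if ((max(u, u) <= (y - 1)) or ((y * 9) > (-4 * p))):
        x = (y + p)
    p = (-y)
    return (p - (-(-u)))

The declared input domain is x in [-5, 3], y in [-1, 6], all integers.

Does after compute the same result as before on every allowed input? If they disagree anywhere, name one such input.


Run the pair on x=-5, y=5.
before: t becomes -8; next u becomes 4; next ((max(u, u) <= (y - 1)) or ((y * 9) > (-4 * t))) evaluates to true; next x becomes -3; next t becomes -5; next final value -9
after: u becomes 5; next p becomes -8; next ((max(u, u) <= (y - 1)) or ((y * 9) > (-4 * p))) evaluates to true; next x becomes -3; next p becomes -5; next final value -10
-9 vs -10 — the two versions disagree here.
verdict: not equivalent; witness: x=-5, y=5


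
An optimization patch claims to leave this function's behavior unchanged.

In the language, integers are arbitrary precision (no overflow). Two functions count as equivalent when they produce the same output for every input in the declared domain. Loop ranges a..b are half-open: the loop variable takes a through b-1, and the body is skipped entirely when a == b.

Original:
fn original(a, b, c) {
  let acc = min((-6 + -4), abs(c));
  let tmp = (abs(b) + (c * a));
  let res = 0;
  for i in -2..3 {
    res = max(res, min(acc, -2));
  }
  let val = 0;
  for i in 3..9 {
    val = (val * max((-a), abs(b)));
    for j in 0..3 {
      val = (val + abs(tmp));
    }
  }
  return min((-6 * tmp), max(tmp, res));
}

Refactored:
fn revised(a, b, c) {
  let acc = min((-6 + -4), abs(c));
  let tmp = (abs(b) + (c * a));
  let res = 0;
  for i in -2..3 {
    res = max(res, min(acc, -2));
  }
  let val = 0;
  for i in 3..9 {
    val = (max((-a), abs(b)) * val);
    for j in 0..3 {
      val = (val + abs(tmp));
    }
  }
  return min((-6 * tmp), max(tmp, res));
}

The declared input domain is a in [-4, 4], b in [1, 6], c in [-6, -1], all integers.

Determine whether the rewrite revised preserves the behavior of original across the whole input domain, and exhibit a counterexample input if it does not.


The two are interchangeable: same computation, different form, and every declared input agrees.
As a probe, take a=1, b=6, c=-6: original runs acc = -10; tmp = 0; res = 0; [i=-2]; res = 0; [i=-1]; res = 0; [i=0]; res = 0; [i=1]; res = 0; [i=2]; res = 0; val = 0; [i=3]; val = 0; [j=0]; val = 0; [j=1]; val = 0; [j=2]; val = 0; [i=4]; val = 0; [j=0]; val = 0; [j=1]; val = 0; [j=2]; val = 0; [i=5]; val = 0; [j=0]; val = 0; [j=1]; val = 0; [j=2]; val = 0; [i=6]; val = 0; [j=0]; val = 0; [j=1]; val = 0; [j=2]; val = 0; [i=7]; val = 0; [j=0]; val = 0; [j=1]; val = 0; [j=2]; val = 0; [i=8]; val = 0; [j=0]; val = 0; [j=1]; val = 0; [j=2]; val = 0; return 0; revised runs acc = -10; tmp = 0; res = 0; [i=-2]; res = 0; [i=-1]; res = 0; [i=0]; res = 0; [i=1]; res = 0; [i=2]; res = 0; val = 0; [i=3]; val = 0; [j=0]; val = 0; [j=1]; val = 0; [j=2]; val = 0; [i=4]; val = 0; [j=0]; val = 0; [j=1]; val = 0; [j=2]; val = 0; [i=5]; val = 0; [j=0]; val = 0; [j=1]; val = 0; [j=2]; val = 0; [i=6]; val = 0; [j=0]; val = 0; [j=1]; val = 0; [j=2]; val = 0; [i=7]; val = 0; [j=0]; val = 0; [j=1]; val = 0; [j=2]; val = 0; [i=8]; val = 0; [j=0]; val = 0; [j=1]; val = 0; [j=2]; val = 0; return 0; both end at 0.
Checked all 324 inputs in the declared domain: the outputs agree on every one.
verdict: equivalent


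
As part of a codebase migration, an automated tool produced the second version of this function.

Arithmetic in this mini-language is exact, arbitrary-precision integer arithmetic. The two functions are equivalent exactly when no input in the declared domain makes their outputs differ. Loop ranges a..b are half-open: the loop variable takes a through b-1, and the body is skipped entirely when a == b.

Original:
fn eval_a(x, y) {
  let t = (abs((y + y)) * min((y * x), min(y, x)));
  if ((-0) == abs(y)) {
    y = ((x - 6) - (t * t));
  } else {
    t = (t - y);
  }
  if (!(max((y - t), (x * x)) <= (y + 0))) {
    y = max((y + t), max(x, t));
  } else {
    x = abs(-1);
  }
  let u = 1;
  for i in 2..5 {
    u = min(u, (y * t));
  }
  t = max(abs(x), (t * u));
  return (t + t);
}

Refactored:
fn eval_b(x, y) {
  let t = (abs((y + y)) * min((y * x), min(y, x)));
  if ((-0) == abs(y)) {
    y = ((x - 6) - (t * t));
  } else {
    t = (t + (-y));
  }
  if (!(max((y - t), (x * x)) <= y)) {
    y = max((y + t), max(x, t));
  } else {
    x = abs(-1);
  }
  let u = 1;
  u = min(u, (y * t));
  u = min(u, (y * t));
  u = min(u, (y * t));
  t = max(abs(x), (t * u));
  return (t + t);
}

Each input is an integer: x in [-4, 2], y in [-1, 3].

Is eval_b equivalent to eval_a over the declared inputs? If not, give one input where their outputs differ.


Comparing the listings, the differences include: constant usage differs; also min/max/abs usage differs; also loop structure differs; also local variable names differ; also statement counts differ; also arithmetic usage differs.
Tracing x=0, y=3: eval_a: t becomes 0; next ((-0) == abs(y)) evaluates to false; next t becomes -3; next (!(max((y - t), (x * x)) <= (y + 0))) evaluates to true; next y becomes 0; next u becomes 1; next at i=2:; next u becomes 0; next at i=3:; next u becomes 0; next at i=4:; next u becomes 0; next t becomes 0; next final value 0 | eval_b: t becomes 0; next ((-0) == abs(y)) evaluates to false; next t becomes -3; next (!(max((y - t), (x * x)) <= y)) evaluates to true; next y becomes 0; next u becomes 1; next u becomes 0; next u becomes 0; next u becomes 0; next t becomes 0; next final value 0 — matching result 0.
Across all 35 domain points the two functions coincide.
verdict: equivalent


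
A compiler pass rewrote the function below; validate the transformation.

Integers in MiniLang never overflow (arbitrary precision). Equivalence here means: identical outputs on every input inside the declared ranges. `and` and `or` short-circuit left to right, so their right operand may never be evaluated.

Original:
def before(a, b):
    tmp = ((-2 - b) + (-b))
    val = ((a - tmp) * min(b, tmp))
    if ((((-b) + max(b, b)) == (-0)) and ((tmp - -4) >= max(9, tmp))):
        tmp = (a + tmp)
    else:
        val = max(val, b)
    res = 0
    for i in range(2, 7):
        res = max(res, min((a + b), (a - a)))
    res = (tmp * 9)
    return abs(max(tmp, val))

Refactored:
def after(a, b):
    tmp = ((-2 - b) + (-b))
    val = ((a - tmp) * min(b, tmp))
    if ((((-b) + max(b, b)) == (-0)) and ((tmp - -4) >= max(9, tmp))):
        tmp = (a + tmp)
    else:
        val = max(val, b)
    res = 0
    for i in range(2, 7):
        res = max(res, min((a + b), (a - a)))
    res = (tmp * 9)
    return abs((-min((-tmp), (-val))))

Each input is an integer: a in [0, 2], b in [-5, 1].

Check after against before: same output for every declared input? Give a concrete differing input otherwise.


Comparing the listings, the differences include: min/max/abs usage differs.
As a probe, take a=0, b=-2: before runs tmp = 2; val = 4; ((((-b) + max(b, b)) == (-0)) and ((tmp - -4) >= max(9, tmp))) -> false; val = 4; res = 0; [i=2]; res = 0; [i=3]; res = 0; [i=4]; res = 0; [i=5]; res = 0; [i=6]; res = 0; res = 18; return 4; after runs tmp = 2; val = 4; ((((-b) + max(b, b)) == (-0)) and ((tmp - -4) >= max(9, tmp))) -> false; val = 4; res = 0; [i=2]; res = 0; [i=3]; res = 0; [i=4]; res = 0; [i=5]; res = 0; [i=6]; res = 0; res = 18; return 4; both end at 4.
An exhaustive pass over the 21 declared inputs shows identical outputs.
verdict: equivalent
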